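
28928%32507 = 28928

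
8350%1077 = 811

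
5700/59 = 96 + 36/59 ≈ 96.61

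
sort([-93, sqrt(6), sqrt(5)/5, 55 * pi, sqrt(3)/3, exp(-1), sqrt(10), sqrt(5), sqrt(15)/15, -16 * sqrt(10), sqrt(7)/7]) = [-93, -16 * sqrt(10), sqrt(15)/15, exp(-1), sqrt(7)/7, sqrt(5)/5, sqrt(3)/3, sqrt(5), sqrt(6), sqrt(10), 55 * pi]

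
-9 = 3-12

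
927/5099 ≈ 0.182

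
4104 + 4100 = 8204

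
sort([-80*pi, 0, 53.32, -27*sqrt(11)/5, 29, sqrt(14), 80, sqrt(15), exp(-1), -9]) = [-80*pi, -27*sqrt(11)/5, -9, 0, exp(-1), sqrt(14), sqrt(15), 29, 53.32, 80]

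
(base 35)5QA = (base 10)7045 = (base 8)15605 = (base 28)8RH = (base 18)13D7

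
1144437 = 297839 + 846598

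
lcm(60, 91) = 5460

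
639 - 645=-6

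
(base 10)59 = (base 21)2h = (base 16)3b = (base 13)47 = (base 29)21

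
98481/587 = 167 + 452/587 ≈ 167.77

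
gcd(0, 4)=4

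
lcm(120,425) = 10200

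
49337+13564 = 62901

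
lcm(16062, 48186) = 48186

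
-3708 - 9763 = -13471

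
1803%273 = 165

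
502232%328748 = 173484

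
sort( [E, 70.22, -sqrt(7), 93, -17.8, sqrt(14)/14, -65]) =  [-65, -17.8, -sqrt(7), sqrt(14)/14, E, 70.22, 93]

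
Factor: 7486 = 2^1*19^1*197^1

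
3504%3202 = 302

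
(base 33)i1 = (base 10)595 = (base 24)10j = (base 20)19f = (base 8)1123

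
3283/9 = 364+7/9 ≈ 364.78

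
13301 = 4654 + 8647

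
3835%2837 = 998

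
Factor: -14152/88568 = -1 * 29^1 * 61^1 * 11071^(-1) = -1769/11071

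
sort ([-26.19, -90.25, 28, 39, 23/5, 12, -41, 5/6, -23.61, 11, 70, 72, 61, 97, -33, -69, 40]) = [-90.25, -69, -41, -33, -26.19, -23.61, 5/6, 23/5, 11, 12, 28, 39, 40, 61, 70, 72, 97]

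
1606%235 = 196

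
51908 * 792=41111136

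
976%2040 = 976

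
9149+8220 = 17369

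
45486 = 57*798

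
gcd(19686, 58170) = 6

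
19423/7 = 2774 + 5/7≈2774.71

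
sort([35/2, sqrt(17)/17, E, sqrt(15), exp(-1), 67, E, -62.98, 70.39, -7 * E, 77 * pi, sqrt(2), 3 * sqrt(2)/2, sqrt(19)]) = [-62.98, -7 * E, sqrt(17)/17, exp(-1), sqrt(2), 3 * sqrt(2)/2, E, E, sqrt(15), sqrt(19), 35/2, 67, 70.39, 77 * pi]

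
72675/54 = 8075/6 ≈ 1345.83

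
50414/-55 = -916 - 34/55 ≈ -916.62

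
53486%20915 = 11656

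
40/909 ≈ 0.0440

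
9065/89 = 101 + 76/89 ≈ 101.85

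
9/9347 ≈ 0.000963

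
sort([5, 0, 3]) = [0, 3, 5]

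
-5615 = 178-5793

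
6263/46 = 136 + 7/46≈136.15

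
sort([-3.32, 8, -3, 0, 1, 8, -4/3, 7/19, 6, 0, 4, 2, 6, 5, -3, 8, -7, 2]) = [-7, -3.32, -3, -3, -4/3, 0, 0, 7/19, 1, 2, 2, 4, 5, 6, 6, 8, 8, 8]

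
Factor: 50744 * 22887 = 2^3 * 3^2 * 2543^1 * 6343^1 = 1161377928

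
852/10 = 426/5 = 85.20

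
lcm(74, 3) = 222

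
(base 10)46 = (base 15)31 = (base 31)1f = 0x2e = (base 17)2c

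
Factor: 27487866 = 2^1 * 3^1 * 7^1 * 167^1 * 3919^1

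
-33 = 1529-1562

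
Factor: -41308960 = -1 * 2^5 * 5^1 * 7^2 * 11^1 * 479^1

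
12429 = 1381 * 9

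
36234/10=3623+2/5=3623.40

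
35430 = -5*(-7086)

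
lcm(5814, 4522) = 40698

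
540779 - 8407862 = -7867083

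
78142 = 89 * 878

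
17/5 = 3+2/5 = 3.40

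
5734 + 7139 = 12873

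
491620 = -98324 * (-5)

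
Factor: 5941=13^1*457^1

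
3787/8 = 473 + 3/8 ≈ 473.38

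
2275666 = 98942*23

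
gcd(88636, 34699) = 1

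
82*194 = 15908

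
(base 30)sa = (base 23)1dm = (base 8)1522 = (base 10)850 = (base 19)26e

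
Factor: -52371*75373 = -1*3^2*11^1*19^1*23^2*3967^1 = -3947359383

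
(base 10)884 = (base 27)15k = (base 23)1fa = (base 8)1564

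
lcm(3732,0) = 0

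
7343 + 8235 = 15578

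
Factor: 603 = 3^2*67^1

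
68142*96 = 6541632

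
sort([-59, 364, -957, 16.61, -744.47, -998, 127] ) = [-998, -957, -744.47, -59, 16.61, 127, 364] 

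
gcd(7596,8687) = 1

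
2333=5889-3556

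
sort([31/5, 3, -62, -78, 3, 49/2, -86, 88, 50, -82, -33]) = [-86, -82, -78, -62, -33, 3, 3, 31/5, 49/2, 50, 88]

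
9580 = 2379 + 7201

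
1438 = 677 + 761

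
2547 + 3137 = 5684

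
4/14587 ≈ 0.000274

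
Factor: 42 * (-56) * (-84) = 2^6 * 3^2 * 7^3 = 197568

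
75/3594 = 25/1198 ≈ 0.0209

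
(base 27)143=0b1101001000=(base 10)840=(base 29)ss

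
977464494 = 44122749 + 933341745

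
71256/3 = 23752 = 23752.00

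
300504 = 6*50084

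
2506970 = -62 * (-40435)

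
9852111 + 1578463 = 11430574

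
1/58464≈0.0000171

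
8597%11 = 6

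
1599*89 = 142311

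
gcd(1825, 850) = 25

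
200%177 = 23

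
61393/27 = 2273+22/27 ≈ 2273.81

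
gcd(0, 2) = 2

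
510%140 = 90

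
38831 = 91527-52696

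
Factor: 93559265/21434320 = 2^(-4)*173^1*108161^1*267929^(-1) = 18711853/4286864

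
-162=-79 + -83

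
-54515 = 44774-99289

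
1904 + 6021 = 7925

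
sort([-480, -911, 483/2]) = [-911, -480, 483/2]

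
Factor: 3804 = 2^2 * 3^1 * 317^1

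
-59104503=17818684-76923187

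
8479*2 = 16958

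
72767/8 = 9095 + 7/8 ≈ 9095.88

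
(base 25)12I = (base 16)2B5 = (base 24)14L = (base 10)693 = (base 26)10H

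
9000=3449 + 5551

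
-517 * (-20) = 10340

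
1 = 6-5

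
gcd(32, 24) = 8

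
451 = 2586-2135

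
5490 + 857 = 6347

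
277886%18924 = 12950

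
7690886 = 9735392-2044506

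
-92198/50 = -1843 - 24/25 = -1843.96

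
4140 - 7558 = -3418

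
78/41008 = 39/20504 ≈ 0.00190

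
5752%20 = 12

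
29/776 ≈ 0.0374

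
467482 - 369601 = 97881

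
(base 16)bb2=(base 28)3mq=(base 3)11002220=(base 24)54i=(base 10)2994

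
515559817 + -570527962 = -54968145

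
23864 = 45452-21588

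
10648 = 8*1331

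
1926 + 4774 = 6700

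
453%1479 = 453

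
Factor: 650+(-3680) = -1 * 2^1 * 3^1 * 5^1 * 101^1 = -3030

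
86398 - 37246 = 49152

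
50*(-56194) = -2809700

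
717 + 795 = 1512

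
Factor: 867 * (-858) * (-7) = 2^1 * 3^2 * 7^1 * 11^1 * 13^1 * 17^2 = 5207202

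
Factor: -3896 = -1*2^3*487^1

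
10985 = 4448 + 6537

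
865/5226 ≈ 0.166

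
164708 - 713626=-548918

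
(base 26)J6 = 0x1F4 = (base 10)500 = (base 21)12H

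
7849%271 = 261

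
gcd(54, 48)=6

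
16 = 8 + 8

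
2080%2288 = 2080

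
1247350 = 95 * 13130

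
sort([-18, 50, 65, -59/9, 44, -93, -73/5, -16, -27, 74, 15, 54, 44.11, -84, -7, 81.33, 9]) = [-93, -84, -27, -18, -16, -73/5, -7, -59/9, 9, 15, 44, 44.11, 50, 54, 65, 74, 81.33]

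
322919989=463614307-140694318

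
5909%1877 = 278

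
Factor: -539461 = -1*13^1*17^1*2441^1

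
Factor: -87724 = -1 * 2^2 * 7^1 * 13^1 * 241^1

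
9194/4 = 2298 + 1/2 = 2298.50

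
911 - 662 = 249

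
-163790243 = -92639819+-71150424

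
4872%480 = 72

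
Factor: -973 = -1 * 7^1 * 139^1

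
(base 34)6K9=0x1DC9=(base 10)7625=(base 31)7SU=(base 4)1313021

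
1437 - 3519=-2082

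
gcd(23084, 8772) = 4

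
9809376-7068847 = 2740529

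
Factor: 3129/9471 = 11^ (-1) * 41^ (-1) * 149^1 = 149/451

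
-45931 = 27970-73901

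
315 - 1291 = -976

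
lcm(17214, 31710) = 602490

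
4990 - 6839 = -1849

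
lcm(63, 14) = 126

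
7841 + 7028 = 14869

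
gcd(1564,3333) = 1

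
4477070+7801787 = 12278857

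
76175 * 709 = 54008075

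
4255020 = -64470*(-66)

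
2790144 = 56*49824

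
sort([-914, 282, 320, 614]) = [-914, 282, 320, 614]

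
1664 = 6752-5088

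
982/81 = 12 + 10/81 ≈ 12.12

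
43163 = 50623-7460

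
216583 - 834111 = -617528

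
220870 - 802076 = -581206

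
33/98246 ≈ 0.000336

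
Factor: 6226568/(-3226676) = -1 * 2^1 * 79^(-1) * 347^1 * 2243^1 * 10211^(-1) = -1556642/806669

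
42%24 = 18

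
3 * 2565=7695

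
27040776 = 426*63476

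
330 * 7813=2578290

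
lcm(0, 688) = 0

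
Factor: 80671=80671^1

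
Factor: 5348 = 2^2*7^1*191^1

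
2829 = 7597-4768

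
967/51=18+49/51 ≈ 18.96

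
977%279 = 140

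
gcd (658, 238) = 14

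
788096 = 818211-30115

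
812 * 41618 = 33793816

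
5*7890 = 39450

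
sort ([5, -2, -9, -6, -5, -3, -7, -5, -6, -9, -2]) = [-9, -9, -7, -6, -6, -5, -5, -3, -2, -2, 5]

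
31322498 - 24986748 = 6335750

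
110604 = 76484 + 34120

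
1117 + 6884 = 8001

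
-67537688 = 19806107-87343795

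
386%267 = 119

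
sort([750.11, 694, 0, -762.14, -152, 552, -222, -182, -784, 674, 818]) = [-784, -762.14, -222, -182, -152, 0, 552, 674, 694, 750.11, 818]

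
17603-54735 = -37132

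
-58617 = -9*6513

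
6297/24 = 2099/8 ≈ 262.38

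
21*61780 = 1297380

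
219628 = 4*54907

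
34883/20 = 1744 + 3/20 = 1744.15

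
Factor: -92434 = -1 * 2^1 * 113^1 * 409^1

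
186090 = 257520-71430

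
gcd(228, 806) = 2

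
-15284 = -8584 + -6700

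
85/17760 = 17/3552≈0.00479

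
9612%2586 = 1854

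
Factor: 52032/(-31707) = -1*2^6*3^(-1)*13^(-1) = -64/39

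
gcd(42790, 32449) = 1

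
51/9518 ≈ 0.00536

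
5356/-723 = -7 - 295/723 ≈ -7.41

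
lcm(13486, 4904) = 53944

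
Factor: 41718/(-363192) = -1*2^(-2)*17^1*37^(-1) = -17/148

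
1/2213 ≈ 0.000452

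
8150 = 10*815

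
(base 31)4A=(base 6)342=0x86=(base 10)134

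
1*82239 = 82239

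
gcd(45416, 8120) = 56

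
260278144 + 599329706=859607850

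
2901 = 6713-3812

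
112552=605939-493387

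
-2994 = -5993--2999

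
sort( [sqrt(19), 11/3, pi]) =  [pi, 11/3, sqrt(19)]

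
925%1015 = 925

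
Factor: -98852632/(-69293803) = 2^3*53^1*233143^1*69293803^(-1)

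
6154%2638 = 878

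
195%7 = 6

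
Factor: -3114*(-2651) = 2^1*3^2*11^1*173^1*241^1 = 8255214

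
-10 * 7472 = -74720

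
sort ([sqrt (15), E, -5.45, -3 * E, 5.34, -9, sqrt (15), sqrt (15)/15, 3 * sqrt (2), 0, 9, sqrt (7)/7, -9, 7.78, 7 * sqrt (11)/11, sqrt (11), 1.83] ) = [-9, -9, -3 * E, -5.45, 0, sqrt (15)/15, sqrt (7)/7, 1.83, 7 * sqrt (11)/11, E, sqrt (11), sqrt (15), sqrt (15), 3 * sqrt (2), 5.34, 7.78, 9] 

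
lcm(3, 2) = 6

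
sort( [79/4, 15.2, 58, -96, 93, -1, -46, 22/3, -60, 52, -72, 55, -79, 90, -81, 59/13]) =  [-96, -81, -79, -72, -60, -46, -1, 59/13, 22/3, 15.2, 79/4, 52, 55, 58, 90, 93]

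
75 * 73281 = 5496075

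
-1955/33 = -59 - 8/33 ≈ -59.24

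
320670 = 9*35630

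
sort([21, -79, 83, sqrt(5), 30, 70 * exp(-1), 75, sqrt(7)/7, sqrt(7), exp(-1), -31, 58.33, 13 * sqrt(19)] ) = [-79, -31, exp(-1), sqrt(7)/7, sqrt(5), sqrt(7), 21, 70 * exp(-1), 30, 13 * sqrt(19), 58.33, 75, 83] 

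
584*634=370256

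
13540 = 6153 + 7387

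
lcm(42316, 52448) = 3723808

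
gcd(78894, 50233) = 1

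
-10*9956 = -99560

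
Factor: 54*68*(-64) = -1*2^9*3^3*17^1 = -235008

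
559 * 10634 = 5944406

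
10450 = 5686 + 4764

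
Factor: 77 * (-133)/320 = -1 * 2^(-6) * 5^(-1) * 7^2 * 11^1 * 19^1 = -10241/320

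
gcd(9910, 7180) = 10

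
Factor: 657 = 3^2*73^1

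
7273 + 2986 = 10259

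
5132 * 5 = 25660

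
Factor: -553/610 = -1*2^(-1)*5^(-1)*7^1*61^(-1)*79^1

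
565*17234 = 9737210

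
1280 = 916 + 364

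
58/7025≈0.00826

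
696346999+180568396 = 876915395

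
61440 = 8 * 7680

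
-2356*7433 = -17512148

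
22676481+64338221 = 87014702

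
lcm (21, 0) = 0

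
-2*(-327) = 654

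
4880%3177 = 1703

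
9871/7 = 1410 + 1/7 ≈ 1410.14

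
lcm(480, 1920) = 1920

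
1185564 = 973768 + 211796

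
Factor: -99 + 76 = -1*23^1 = -23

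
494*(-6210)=-3067740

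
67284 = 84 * 801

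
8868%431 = 248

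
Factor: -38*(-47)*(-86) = -1*2^2*19^1*43^1*47^1 = -153596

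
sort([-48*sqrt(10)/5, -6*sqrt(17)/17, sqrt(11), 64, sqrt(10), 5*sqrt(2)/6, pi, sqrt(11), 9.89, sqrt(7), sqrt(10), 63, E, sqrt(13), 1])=[-48*sqrt(10)/5, -6*sqrt(17)/17, 1, 5*sqrt(2)/6, sqrt(7), E, pi, sqrt(10), sqrt(10), sqrt(11), sqrt(11), sqrt(13), 9.89, 63, 64]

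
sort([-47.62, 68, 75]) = [-47.62, 68, 75]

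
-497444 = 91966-589410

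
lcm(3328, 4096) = 53248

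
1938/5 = 387+3/5 = 387.60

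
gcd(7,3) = 1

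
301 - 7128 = -6827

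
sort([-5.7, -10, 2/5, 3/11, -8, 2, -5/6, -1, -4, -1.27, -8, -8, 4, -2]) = [-10, -8, -8, -8, -5.7, -4, -2, -1.27, -1, -5/6, 3/11, 2/5, 2, 4]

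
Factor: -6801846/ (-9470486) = 3^1*1061^ (-1)*4463^ (-1)*1133641^1 = 3400923/4735243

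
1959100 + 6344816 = 8303916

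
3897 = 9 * 433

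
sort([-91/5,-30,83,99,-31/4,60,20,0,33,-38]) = [-38,-30,-91/5,-31/4,0,20,33,60,83,99]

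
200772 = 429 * 468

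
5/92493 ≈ 0.0000541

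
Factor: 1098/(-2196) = -1*2^(-1) = -1/2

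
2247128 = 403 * 5576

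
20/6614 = 10/3307 ≈ 0.00302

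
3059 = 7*437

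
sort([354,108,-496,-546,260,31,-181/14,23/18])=[-546,-496,-181/14,23/18,31,108,260,354]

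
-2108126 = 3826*(-551)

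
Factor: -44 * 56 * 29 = -1 * 2^5 * 7^1 * 11^1 * 29^1 = -71456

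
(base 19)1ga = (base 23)168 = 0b1010100011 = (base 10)675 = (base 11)564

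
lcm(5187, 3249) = 295659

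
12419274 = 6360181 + 6059093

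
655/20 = 32 + 3/4 = 32.75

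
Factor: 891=3^4*11^1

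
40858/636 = 64 + 77/318 ≈ 64.24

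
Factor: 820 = 2^2 * 5^1 * 41^1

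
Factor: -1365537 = -1 * 3^1 * 379^1 * 1201^1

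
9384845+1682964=11067809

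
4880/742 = 2440/371 ≈ 6.58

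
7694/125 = 61 + 69/125 ≈ 61.55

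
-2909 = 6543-9452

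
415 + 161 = 576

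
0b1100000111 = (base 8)1407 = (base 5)11100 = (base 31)p0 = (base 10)775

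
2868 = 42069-39201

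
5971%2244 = 1483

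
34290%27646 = 6644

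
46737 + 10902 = 57639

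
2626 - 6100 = -3474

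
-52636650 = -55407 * 950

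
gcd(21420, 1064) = 28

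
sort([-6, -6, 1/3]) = [-6, -6, 1/3]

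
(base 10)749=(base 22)1c1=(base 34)m1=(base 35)le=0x2ed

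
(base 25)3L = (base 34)2S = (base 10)96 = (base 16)60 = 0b1100000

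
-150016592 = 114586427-264603019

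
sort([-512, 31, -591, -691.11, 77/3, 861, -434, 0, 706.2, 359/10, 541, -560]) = [-691.11, -591, -560, -512, -434, 0, 77/3, 31, 359/10, 541, 706.2, 861]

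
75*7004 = 525300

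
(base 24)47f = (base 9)3363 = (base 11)1961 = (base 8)4667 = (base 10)2487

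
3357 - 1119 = 2238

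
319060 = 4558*70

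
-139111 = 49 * (-2839)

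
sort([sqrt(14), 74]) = [sqrt(14), 74]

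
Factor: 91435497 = 3^1 * 30478499^1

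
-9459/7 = -1351 - 2/7 ≈ -1351.29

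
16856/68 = 4214/17≈247.88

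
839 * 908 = 761812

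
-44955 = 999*(-45) 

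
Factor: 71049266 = 2^1 * 1997^1 * 17789^1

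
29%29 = 0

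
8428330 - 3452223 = 4976107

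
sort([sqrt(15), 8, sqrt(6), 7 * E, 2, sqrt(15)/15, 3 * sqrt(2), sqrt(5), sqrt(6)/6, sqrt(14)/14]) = [sqrt(15)/15, sqrt(14)/14, sqrt(6)/6, 2, sqrt(5), sqrt(6), sqrt(15), 3 * sqrt(2), 8, 7 * E]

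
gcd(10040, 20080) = 10040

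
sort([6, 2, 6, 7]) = [2, 6, 6, 7]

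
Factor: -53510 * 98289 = -1 * 2^1 * 3^2 * 5^1 * 67^1 * 163^1 * 5351^1 = -5259444390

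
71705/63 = 1138 + 11/63 ≈ 1138.17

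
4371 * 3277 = 14323767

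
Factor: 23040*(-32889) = -1*2^9*3^3*5^1*19^1*577^1 = -757762560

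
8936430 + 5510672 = 14447102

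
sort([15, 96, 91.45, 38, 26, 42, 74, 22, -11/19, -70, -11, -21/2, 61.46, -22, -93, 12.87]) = [-93, -70, -22, -11, -21/2, -11/19, 12.87, 15, 22, 26, 38, 42, 61.46, 74, 91.45, 96]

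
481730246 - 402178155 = 79552091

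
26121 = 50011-23890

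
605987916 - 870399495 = -264411579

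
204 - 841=-637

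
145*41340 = 5994300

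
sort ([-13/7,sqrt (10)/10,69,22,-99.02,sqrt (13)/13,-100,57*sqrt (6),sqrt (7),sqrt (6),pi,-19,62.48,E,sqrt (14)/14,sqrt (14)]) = [-100,-99.02,-19,-13/7,sqrt (14)/14,sqrt (13)/13,sqrt (10)/10,sqrt (6),sqrt (7),E,pi,sqrt (14),22,62.48,69,57*sqrt (6)]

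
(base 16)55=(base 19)49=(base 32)2l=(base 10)85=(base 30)2p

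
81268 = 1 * 81268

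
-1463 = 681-2144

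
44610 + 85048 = 129658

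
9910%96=22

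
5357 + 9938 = 15295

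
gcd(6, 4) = 2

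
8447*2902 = 24513194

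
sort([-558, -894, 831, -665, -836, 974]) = [-894, -836, -665, -558, 831, 974]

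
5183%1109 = 747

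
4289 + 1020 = 5309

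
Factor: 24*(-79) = -1*2^3*3^1*79^1 = -1896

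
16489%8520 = 7969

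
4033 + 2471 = 6504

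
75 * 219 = 16425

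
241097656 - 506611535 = -265513879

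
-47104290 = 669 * (-70410)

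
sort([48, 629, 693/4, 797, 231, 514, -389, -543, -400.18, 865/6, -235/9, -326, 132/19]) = [-543, -400.18, -389, -326, -235/9, 132/19, 48, 865/6, 693/4, 231, 514, 629, 797]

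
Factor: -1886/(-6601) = 2^1*7^(-1) = 2/7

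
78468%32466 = 13536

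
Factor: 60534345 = 3^1*5^1*4035623^1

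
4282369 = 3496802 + 785567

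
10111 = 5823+4288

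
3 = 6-3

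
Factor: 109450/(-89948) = -1 * 2^(-1) * 5^2 * 11^1 * 113^(-1) = -275/226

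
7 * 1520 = 10640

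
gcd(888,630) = 6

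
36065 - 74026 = -37961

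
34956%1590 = 1566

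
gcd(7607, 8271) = 1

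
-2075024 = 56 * (-37054) 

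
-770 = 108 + -878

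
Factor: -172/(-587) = 2^2*43^1*587^(-1) 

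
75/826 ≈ 0.0908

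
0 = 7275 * 0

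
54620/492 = 111 + 2/123 ≈ 111.02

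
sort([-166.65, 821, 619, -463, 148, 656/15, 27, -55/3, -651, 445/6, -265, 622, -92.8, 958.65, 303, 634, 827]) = [-651, -463, -265, -166.65, -92.8, -55/3, 27, 656/15, 445/6, 148, 303, 619, 622, 634, 821, 827, 958.65]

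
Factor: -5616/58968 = -1 * 2^1 * 3^(-1) * 7^(-1) = -2/21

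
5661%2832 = 2829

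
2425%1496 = 929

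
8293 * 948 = 7861764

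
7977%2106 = 1659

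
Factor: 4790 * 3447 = 2^1 * 3^2 * 5^1 * 383^1 * 479^1 = 16511130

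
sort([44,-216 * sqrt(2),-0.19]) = [-216 * sqrt(2),-0.19,44]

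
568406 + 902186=1470592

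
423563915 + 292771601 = 716335516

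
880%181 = 156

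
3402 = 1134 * 3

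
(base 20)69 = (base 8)201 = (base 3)11210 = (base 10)129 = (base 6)333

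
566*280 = 158480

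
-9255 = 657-9912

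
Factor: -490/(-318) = 3^(-1) * 5^1 * 7^2 * 53^(-1) = 245/159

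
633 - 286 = 347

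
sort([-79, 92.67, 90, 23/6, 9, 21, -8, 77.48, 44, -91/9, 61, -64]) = [-79, -64, -91/9, -8, 23/6, 9, 21, 44, 61, 77.48, 90, 92.67]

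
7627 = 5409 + 2218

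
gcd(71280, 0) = 71280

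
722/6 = 120 + 1/3 ≈ 120.33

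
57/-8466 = -19/2822 ≈ -0.00673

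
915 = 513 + 402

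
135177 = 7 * 19311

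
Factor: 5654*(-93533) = -1*2^1*11^3*257^1*773^1 = -528835582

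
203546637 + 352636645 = 556183282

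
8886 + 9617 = 18503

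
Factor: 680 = 2^3*5^1*17^1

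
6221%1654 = 1259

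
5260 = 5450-190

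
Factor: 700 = 2^2*5^2*7^1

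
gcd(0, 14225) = 14225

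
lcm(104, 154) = 8008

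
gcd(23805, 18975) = 345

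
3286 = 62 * 53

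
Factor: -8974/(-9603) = 2^1 * 3^(-2) * 7^1 * 11^(-1) * 97^(-1) * 641^1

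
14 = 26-12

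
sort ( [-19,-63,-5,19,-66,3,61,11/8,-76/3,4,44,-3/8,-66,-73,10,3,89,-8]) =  [-73,-66,-66,-63,-76/3,-19,-8,-5,-3/8,11/8,3,3,4,10,19,44,61,89]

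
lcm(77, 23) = 1771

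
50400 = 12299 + 38101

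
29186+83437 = 112623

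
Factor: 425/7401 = 3^(-1)*5^2*17^1*2467^(-1)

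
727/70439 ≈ 0.0103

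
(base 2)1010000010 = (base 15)2cc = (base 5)10032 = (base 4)22002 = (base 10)642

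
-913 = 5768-6681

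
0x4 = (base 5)4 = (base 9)4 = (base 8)4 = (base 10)4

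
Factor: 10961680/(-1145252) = -1 * 2^2 * 5^1 * 73^1 * 89^(-1) * 1877^1 * 3217^(-1) = -2740420/286313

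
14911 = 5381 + 9530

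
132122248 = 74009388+58112860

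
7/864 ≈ 0.00810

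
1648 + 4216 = 5864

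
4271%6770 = 4271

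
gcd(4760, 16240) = 280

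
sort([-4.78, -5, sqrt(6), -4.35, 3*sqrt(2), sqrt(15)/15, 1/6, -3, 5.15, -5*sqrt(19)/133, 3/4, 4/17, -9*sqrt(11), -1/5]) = [-9*sqrt(11), -5, -4.78, -4.35, -3, -1/5, -5*sqrt(19)/133, 1/6, 4/17, sqrt(15)/15, 3/4, sqrt(6), 3*sqrt(2), 5.15]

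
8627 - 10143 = -1516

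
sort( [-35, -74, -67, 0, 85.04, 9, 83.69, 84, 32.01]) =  [-74, -67, -35, 0, 9, 32.01, 83.69, 84, 85.04]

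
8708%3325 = 2058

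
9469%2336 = 125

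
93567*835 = 78128445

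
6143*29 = 178147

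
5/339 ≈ 0.0147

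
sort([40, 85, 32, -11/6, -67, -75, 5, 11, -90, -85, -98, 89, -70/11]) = [-98, -90, -85, -75, -67, -70/11, -11/6, 5, 11, 32, 40, 85, 89]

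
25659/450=2851/50=57.02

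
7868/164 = 47 + 40/41 ≈ 47.98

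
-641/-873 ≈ 0.734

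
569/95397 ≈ 0.00596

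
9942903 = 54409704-44466801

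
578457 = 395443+183014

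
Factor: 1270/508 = 2^(-1) * 5^1 = 5/2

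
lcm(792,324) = 7128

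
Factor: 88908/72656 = 2^(-2)*3^1*19^(-1)*31^1 = 93/76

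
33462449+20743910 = 54206359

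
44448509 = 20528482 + 23920027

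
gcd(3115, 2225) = 445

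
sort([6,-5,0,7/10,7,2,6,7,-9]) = [-9,-5,0,7/10,2,6,6,7,7]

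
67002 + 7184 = 74186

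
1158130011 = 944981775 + 213148236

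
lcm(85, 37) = 3145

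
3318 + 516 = 3834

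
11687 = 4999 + 6688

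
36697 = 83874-47177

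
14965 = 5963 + 9002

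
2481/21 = 118 + 1/7≈118.14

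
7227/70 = 103 + 17/70 ≈ 103.24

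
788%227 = 107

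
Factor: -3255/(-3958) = 2^(-1) * 3^1 * 5^1 * 7^1 * 31^1 * 1979^(-1)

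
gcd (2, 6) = 2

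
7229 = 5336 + 1893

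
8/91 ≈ 0.0879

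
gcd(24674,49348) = 24674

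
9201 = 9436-235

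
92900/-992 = -23225/248 ≈ -93.65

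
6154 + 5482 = 11636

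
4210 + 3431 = 7641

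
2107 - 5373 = -3266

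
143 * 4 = 572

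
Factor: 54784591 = 17^1 * 233^1 * 13831^1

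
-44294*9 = -398646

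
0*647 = 0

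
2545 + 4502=7047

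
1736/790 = 868/395 ≈ 2.20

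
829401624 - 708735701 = 120665923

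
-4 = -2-2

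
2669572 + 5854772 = 8524344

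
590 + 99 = 689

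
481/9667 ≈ 0.0498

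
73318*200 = 14663600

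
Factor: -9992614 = -1*2^1*127^1*39341^1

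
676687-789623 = -112936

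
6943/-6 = -1157-1/6 ≈ -1157.17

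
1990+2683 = 4673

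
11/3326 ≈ 0.00331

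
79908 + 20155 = 100063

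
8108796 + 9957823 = 18066619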